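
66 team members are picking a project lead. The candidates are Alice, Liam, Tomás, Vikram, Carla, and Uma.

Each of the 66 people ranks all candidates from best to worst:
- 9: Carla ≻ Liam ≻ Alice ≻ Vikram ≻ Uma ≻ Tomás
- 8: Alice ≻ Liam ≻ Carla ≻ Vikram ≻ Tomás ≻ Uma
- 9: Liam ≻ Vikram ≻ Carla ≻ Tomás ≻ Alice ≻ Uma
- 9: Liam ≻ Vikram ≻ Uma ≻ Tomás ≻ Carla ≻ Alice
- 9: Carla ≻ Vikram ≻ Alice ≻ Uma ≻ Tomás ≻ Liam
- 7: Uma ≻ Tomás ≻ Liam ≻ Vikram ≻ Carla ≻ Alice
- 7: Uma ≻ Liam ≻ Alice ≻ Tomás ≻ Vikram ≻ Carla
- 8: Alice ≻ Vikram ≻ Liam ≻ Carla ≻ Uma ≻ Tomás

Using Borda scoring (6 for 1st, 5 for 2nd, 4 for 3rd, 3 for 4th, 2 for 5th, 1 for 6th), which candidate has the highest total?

Liam

Alice: 9×4 + 8×6 + 9×2 + 9×1 + 9×4 + 7×1 + 7×4 + 8×6 = 230
Liam: 9×5 + 8×5 + 9×6 + 9×6 + 9×1 + 7×4 + 7×5 + 8×4 = 297
Tomás: 9×1 + 8×2 + 9×3 + 9×3 + 9×2 + 7×5 + 7×3 + 8×1 = 161
Vikram: 9×3 + 8×3 + 9×5 + 9×5 + 9×5 + 7×3 + 7×2 + 8×5 = 261
Carla: 9×6 + 8×4 + 9×4 + 9×2 + 9×6 + 7×2 + 7×1 + 8×3 = 239
Uma: 9×2 + 8×1 + 9×1 + 9×4 + 9×3 + 7×6 + 7×6 + 8×2 = 198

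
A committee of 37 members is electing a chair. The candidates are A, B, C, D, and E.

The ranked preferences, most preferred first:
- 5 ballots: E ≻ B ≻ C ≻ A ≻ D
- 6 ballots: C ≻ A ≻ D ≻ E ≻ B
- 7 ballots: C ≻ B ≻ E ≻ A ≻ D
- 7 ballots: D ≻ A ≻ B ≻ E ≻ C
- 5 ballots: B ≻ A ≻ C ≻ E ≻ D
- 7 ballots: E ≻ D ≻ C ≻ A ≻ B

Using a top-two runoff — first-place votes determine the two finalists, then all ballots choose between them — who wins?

E

Round 1 first-place votes: A 0, B 5, C 13, D 7, E 12. C and E advance.
Runoff: C is ranked above E on 18 ballots, E above C on 19.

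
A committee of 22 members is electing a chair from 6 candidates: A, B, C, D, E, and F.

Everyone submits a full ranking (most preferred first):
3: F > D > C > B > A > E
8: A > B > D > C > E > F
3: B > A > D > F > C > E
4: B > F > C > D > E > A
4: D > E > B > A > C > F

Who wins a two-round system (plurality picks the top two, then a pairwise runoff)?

B

Round 1 first-place votes: A 8, B 7, C 0, D 4, E 0, F 3. A and B advance.
Runoff: A is ranked above B on 8 ballots, B above A on 14.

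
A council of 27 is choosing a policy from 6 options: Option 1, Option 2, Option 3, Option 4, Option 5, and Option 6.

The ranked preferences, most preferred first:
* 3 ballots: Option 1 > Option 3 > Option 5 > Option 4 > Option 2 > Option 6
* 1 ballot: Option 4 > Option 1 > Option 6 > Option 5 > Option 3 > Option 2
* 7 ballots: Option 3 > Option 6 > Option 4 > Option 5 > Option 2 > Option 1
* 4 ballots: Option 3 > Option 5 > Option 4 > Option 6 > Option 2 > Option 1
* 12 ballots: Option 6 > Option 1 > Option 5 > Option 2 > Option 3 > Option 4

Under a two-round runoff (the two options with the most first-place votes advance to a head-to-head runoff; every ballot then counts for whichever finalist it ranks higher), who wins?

Option 3

Round 1 first-place votes: Option 1 3, Option 2 0, Option 3 11, Option 4 1, Option 5 0, Option 6 12. Option 6 and Option 3 advance.
Runoff: Option 6 is ranked above Option 3 on 13 ballots, Option 3 above Option 6 on 14.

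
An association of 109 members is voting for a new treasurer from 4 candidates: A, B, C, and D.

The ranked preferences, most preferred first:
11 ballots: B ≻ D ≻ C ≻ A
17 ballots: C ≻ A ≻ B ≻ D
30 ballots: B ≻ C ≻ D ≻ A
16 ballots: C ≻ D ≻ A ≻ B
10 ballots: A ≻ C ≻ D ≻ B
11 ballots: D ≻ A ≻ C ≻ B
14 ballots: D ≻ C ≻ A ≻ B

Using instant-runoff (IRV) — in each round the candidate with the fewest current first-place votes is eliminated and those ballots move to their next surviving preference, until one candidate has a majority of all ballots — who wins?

Round 1: A 10, B 41, C 33, D 25. A eliminated.
Round 2: B 41, C 43, D 25. D eliminated.
Round 3: B 41, C 68. C has a majority (≥55).

C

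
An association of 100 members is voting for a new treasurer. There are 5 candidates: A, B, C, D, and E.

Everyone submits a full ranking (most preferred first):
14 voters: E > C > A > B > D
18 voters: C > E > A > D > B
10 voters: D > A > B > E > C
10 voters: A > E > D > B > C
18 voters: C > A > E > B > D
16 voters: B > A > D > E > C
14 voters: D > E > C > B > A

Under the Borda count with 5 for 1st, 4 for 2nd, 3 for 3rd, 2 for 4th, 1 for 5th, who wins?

A: 14×3 + 18×3 + 10×4 + 10×5 + 18×4 + 16×4 + 14×1 = 336
B: 14×2 + 18×1 + 10×3 + 10×2 + 18×2 + 16×5 + 14×2 = 240
C: 14×4 + 18×5 + 10×1 + 10×1 + 18×5 + 16×1 + 14×3 = 314
D: 14×1 + 18×2 + 10×5 + 10×3 + 18×1 + 16×3 + 14×5 = 266
E: 14×5 + 18×4 + 10×2 + 10×4 + 18×3 + 16×2 + 14×4 = 344

E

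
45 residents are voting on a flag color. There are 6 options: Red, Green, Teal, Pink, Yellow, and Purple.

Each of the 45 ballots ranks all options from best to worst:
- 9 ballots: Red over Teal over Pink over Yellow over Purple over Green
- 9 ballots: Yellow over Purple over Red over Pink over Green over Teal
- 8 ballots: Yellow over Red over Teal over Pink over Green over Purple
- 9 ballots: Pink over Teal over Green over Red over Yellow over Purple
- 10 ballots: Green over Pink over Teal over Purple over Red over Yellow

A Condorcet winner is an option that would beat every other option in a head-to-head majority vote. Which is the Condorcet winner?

Red vs Green: 26–19
Red vs Teal: 26–19
Red vs Pink: 26–19
Red vs Yellow: 28–17
Red vs Purple: 26–19
Red beats every other option.

Red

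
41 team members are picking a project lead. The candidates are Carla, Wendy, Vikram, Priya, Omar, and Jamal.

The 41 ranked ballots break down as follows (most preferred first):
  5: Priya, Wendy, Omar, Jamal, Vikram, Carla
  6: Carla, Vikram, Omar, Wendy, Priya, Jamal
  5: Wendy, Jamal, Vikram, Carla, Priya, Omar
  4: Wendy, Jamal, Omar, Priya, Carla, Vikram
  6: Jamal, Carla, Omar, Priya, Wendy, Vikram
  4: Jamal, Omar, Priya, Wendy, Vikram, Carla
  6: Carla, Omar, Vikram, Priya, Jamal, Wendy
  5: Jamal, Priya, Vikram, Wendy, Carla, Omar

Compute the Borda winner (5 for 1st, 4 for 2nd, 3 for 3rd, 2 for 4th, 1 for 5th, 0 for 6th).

Carla: 5×0 + 6×5 + 5×2 + 4×1 + 6×4 + 4×0 + 6×5 + 5×1 = 103
Wendy: 5×4 + 6×2 + 5×5 + 4×5 + 6×1 + 4×2 + 6×0 + 5×2 = 101
Vikram: 5×1 + 6×4 + 5×3 + 4×0 + 6×0 + 4×1 + 6×3 + 5×3 = 81
Priya: 5×5 + 6×1 + 5×1 + 4×2 + 6×2 + 4×3 + 6×2 + 5×4 = 100
Omar: 5×3 + 6×3 + 5×0 + 4×3 + 6×3 + 4×4 + 6×4 + 5×0 = 103
Jamal: 5×2 + 6×0 + 5×4 + 4×4 + 6×5 + 4×5 + 6×1 + 5×5 = 127

Jamal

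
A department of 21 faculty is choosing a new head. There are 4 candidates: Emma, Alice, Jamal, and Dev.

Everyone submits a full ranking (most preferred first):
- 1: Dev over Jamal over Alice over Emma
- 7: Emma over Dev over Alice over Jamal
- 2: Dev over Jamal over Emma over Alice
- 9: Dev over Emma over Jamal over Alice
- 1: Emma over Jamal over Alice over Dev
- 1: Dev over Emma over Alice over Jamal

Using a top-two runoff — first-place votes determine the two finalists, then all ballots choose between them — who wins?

Dev

Round 1 first-place votes: Emma 8, Alice 0, Jamal 0, Dev 13. Dev and Emma advance.
Runoff: Dev is ranked above Emma on 13 ballots, Emma above Dev on 8.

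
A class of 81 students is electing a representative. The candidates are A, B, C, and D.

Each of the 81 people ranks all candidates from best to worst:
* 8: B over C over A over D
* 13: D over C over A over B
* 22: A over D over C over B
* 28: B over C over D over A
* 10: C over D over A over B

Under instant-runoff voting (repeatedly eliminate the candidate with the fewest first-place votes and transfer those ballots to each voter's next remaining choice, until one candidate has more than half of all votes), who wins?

D

Round 1: A 22, B 36, C 10, D 13. C eliminated.
Round 2: A 22, B 36, D 23. A eliminated.
Round 3: B 36, D 45. D has a majority (≥41).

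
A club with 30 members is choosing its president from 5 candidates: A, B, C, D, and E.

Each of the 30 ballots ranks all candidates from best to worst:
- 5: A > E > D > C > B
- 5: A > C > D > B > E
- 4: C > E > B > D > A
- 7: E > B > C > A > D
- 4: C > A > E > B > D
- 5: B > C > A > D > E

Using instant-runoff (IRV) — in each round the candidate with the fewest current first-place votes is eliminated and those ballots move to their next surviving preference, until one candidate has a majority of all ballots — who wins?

C

Round 1: A 10, B 5, C 8, D 0, E 7. D eliminated.
Round 2: A 10, B 5, C 8, E 7. B eliminated.
Round 3: A 10, C 13, E 7. E eliminated.
Round 4: A 10, C 20. C has a majority (≥16).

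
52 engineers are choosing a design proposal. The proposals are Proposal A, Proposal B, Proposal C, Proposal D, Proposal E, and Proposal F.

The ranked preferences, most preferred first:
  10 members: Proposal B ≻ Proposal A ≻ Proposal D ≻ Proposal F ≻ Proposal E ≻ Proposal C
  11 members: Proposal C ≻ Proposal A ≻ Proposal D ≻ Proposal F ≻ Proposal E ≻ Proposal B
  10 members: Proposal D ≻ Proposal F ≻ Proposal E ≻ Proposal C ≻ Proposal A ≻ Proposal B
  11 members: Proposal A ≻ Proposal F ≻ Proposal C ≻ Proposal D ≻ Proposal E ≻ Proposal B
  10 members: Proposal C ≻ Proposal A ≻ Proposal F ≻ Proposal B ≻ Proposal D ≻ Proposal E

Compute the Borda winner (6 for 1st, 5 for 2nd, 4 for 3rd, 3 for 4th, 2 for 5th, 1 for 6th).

Proposal A

Proposal A: 10×5 + 11×5 + 10×2 + 11×6 + 10×5 = 241
Proposal B: 10×6 + 11×1 + 10×1 + 11×1 + 10×3 = 122
Proposal C: 10×1 + 11×6 + 10×3 + 11×4 + 10×6 = 210
Proposal D: 10×4 + 11×4 + 10×6 + 11×3 + 10×2 = 197
Proposal E: 10×2 + 11×2 + 10×4 + 11×2 + 10×1 = 114
Proposal F: 10×3 + 11×3 + 10×5 + 11×5 + 10×4 = 208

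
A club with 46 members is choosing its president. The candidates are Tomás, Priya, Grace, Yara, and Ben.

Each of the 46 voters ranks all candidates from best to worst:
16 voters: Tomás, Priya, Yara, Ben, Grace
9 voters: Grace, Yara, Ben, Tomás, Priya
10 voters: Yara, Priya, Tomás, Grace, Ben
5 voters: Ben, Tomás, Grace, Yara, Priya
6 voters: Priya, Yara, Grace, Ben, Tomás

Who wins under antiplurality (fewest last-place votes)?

Yara

Last-place votes: Tomás 6, Priya 14, Grace 16, Yara 0, Ben 10.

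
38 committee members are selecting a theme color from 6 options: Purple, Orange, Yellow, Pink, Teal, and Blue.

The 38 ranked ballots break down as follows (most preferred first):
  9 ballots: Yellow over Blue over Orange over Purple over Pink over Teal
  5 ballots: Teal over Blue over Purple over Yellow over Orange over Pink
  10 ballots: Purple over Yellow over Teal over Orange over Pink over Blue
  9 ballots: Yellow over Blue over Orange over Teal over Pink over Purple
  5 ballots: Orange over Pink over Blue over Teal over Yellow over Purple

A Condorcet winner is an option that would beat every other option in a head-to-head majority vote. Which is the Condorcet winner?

Yellow vs Purple: 23–15
Yellow vs Orange: 33–5
Yellow vs Pink: 33–5
Yellow vs Teal: 28–10
Yellow vs Blue: 28–10
Yellow beats every other option.

Yellow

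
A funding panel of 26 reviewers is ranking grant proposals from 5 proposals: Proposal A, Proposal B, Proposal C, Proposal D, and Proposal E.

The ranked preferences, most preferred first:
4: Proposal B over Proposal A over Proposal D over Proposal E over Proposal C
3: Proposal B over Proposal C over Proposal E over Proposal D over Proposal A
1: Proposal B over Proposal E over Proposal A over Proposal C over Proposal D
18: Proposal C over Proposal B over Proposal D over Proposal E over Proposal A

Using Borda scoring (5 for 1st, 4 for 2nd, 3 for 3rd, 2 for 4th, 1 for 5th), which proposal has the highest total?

Proposal A: 4×4 + 3×1 + 1×3 + 18×1 = 40
Proposal B: 4×5 + 3×5 + 1×5 + 18×4 = 112
Proposal C: 4×1 + 3×4 + 1×2 + 18×5 = 108
Proposal D: 4×3 + 3×2 + 1×1 + 18×3 = 73
Proposal E: 4×2 + 3×3 + 1×4 + 18×2 = 57

Proposal B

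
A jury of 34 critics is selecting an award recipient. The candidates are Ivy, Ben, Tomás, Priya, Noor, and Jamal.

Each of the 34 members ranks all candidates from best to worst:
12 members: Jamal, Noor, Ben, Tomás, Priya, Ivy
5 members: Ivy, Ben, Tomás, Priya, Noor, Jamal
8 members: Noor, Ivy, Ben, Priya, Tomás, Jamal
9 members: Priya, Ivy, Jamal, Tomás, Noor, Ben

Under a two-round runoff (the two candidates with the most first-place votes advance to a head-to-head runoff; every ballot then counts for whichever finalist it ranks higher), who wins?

Round 1 first-place votes: Ivy 5, Ben 0, Tomás 0, Priya 9, Noor 8, Jamal 12. Jamal and Priya advance.
Runoff: Jamal is ranked above Priya on 12 ballots, Priya above Jamal on 22.

Priya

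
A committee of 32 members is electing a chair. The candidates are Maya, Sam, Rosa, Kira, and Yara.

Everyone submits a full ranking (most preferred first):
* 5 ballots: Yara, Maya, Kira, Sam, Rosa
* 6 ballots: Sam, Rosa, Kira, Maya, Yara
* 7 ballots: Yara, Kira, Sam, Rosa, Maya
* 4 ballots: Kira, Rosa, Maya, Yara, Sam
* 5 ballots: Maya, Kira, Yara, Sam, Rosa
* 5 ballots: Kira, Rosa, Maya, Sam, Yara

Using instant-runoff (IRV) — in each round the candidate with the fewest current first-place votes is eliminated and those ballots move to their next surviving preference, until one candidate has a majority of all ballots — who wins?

Round 1: Maya 5, Sam 6, Rosa 0, Kira 9, Yara 12. Rosa eliminated.
Round 2: Maya 5, Sam 6, Kira 9, Yara 12. Maya eliminated.
Round 3: Sam 6, Kira 14, Yara 12. Sam eliminated.
Round 4: Kira 20, Yara 12. Kira has a majority (≥17).

Kira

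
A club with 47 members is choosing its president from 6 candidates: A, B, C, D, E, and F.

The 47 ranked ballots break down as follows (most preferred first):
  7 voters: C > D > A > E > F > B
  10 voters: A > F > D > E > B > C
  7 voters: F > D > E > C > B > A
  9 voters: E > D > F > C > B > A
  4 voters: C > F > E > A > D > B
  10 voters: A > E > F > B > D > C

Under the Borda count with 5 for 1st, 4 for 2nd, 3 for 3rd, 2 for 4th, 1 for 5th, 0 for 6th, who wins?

F

A: 7×3 + 10×5 + 7×0 + 9×0 + 4×2 + 10×5 = 129
B: 7×0 + 10×1 + 7×1 + 9×1 + 4×0 + 10×2 = 46
C: 7×5 + 10×0 + 7×2 + 9×2 + 4×5 + 10×0 = 87
D: 7×4 + 10×3 + 7×4 + 9×4 + 4×1 + 10×1 = 136
E: 7×2 + 10×2 + 7×3 + 9×5 + 4×3 + 10×4 = 152
F: 7×1 + 10×4 + 7×5 + 9×3 + 4×4 + 10×3 = 155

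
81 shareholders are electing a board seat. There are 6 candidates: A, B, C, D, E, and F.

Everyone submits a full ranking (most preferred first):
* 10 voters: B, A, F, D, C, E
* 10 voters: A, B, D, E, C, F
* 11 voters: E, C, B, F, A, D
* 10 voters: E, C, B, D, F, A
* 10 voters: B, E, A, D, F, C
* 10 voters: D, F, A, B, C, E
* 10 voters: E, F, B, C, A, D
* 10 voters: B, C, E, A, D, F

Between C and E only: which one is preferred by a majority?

E

C is ranked above E on 30 ballots; E above C on 51.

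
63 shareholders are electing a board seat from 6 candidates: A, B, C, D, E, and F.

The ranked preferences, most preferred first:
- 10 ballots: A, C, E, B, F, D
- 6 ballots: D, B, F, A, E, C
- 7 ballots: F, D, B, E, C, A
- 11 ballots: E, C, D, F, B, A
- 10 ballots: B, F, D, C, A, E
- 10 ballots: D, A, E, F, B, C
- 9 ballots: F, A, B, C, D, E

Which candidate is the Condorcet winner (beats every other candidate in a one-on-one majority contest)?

F vs A: 43–20
F vs B: 37–26
F vs C: 42–21
F vs D: 36–27
F vs E: 32–31
F beats every other candidate.

F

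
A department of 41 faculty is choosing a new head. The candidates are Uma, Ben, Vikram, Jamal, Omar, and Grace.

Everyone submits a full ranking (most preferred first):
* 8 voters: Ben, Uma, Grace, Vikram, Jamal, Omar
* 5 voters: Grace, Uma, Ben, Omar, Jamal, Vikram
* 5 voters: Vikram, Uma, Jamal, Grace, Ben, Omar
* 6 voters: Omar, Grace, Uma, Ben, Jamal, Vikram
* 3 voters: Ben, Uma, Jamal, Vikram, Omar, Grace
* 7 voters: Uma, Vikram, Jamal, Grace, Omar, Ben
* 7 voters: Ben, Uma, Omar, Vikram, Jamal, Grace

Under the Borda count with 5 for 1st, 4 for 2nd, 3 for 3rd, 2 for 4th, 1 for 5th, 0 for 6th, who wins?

Uma: 8×4 + 5×4 + 5×4 + 6×3 + 3×4 + 7×5 + 7×4 = 165
Ben: 8×5 + 5×3 + 5×1 + 6×2 + 3×5 + 7×0 + 7×5 = 122
Vikram: 8×2 + 5×0 + 5×5 + 6×0 + 3×2 + 7×4 + 7×2 = 89
Jamal: 8×1 + 5×1 + 5×3 + 6×1 + 3×3 + 7×3 + 7×1 = 71
Omar: 8×0 + 5×2 + 5×0 + 6×5 + 3×1 + 7×1 + 7×3 = 71
Grace: 8×3 + 5×5 + 5×2 + 6×4 + 3×0 + 7×2 + 7×0 = 97

Uma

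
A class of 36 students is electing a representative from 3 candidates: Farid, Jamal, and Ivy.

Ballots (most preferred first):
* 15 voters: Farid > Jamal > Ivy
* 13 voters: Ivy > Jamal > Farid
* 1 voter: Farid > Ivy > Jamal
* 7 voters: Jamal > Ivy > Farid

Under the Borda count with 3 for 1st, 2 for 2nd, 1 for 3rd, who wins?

Jamal

Farid: 15×3 + 13×1 + 1×3 + 7×1 = 68
Jamal: 15×2 + 13×2 + 1×1 + 7×3 = 78
Ivy: 15×1 + 13×3 + 1×2 + 7×2 = 70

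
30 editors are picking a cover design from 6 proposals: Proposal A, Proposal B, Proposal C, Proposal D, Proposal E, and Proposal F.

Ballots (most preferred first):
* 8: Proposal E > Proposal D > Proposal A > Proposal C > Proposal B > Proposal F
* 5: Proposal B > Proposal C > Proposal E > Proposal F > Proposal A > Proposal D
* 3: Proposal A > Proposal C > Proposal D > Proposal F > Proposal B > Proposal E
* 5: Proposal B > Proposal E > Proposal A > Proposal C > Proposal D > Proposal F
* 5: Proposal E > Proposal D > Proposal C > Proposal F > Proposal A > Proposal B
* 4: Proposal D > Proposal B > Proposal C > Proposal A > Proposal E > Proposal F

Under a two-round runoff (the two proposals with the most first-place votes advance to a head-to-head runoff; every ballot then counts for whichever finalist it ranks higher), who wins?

Proposal B

Round 1 first-place votes: Proposal A 3, Proposal B 10, Proposal C 0, Proposal D 4, Proposal E 13, Proposal F 0. Proposal E and Proposal B advance.
Runoff: Proposal E is ranked above Proposal B on 13 ballots, Proposal B above Proposal E on 17.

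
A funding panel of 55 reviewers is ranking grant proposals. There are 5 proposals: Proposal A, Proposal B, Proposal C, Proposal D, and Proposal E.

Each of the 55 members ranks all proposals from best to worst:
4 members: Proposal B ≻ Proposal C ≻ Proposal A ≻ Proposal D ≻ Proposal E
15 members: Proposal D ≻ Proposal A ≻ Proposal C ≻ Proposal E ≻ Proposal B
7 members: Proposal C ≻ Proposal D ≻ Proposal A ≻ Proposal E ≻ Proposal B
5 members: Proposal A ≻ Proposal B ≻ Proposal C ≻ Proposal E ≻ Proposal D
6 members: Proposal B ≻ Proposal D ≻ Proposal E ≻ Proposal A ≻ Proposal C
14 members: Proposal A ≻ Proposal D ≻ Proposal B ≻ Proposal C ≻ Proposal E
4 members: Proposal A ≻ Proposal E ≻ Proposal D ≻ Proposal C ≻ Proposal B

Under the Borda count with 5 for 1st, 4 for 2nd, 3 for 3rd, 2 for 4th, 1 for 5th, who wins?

Proposal A: 4×3 + 15×4 + 7×3 + 5×5 + 6×2 + 14×5 + 4×5 = 220
Proposal B: 4×5 + 15×1 + 7×1 + 5×4 + 6×5 + 14×3 + 4×1 = 138
Proposal C: 4×4 + 15×3 + 7×5 + 5×3 + 6×1 + 14×2 + 4×2 = 153
Proposal D: 4×2 + 15×5 + 7×4 + 5×1 + 6×4 + 14×4 + 4×3 = 208
Proposal E: 4×1 + 15×2 + 7×2 + 5×2 + 6×3 + 14×1 + 4×4 = 106

Proposal A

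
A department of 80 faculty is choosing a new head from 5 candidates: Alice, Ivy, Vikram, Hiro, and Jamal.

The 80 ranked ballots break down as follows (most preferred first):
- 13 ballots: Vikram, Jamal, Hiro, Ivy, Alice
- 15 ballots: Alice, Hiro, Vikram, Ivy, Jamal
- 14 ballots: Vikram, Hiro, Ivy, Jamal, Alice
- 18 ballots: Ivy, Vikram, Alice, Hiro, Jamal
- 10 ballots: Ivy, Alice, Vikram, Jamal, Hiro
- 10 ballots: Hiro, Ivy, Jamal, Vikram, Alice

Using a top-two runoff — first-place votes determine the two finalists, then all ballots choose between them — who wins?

Round 1 first-place votes: Alice 15, Ivy 28, Vikram 27, Hiro 10, Jamal 0. Ivy and Vikram advance.
Runoff: Ivy is ranked above Vikram on 38 ballots, Vikram above Ivy on 42.

Vikram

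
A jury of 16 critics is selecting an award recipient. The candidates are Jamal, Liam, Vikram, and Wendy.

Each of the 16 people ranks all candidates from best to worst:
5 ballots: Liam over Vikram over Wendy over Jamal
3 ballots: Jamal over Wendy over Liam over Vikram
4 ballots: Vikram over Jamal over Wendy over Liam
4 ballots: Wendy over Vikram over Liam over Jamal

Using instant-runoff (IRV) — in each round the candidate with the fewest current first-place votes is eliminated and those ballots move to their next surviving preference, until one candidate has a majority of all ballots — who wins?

Round 1: Jamal 3, Liam 5, Vikram 4, Wendy 4. Jamal eliminated.
Round 2: Liam 5, Vikram 4, Wendy 7. Vikram eliminated.
Round 3: Liam 5, Wendy 11. Wendy has a majority (≥9).

Wendy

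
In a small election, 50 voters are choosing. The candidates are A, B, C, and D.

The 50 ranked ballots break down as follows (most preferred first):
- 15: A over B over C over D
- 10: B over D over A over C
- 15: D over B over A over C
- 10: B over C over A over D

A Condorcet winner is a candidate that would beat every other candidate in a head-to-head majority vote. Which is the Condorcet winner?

B

B vs A: 35–15
B vs C: 50–0
B vs D: 35–15
B beats every other candidate.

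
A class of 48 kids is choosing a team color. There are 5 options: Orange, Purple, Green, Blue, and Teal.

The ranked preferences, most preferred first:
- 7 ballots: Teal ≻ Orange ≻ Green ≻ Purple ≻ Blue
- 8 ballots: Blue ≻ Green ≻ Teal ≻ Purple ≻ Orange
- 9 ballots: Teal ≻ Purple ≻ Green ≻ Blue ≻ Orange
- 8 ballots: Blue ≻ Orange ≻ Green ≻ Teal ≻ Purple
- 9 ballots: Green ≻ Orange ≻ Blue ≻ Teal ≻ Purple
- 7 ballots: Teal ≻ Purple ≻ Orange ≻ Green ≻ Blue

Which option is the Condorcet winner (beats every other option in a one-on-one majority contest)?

Green vs Orange: 26–22
Green vs Purple: 32–16
Green vs Blue: 32–16
Green vs Teal: 25–23
Green beats every other option.

Green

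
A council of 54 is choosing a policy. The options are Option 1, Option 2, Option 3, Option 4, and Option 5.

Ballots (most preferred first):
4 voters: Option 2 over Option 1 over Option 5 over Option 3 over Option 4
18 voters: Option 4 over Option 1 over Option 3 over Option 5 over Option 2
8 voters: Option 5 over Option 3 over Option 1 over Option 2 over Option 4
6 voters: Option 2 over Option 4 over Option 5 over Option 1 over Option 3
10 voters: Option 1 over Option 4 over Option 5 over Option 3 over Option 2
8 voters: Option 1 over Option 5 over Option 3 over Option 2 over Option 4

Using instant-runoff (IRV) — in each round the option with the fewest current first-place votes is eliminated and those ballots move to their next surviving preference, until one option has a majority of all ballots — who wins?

Round 1: Option 1 18, Option 2 10, Option 3 0, Option 4 18, Option 5 8. Option 3 eliminated.
Round 2: Option 1 18, Option 2 10, Option 4 18, Option 5 8. Option 5 eliminated.
Round 3: Option 1 26, Option 2 10, Option 4 18. Option 2 eliminated.
Round 4: Option 1 30, Option 4 24. Option 1 has a majority (≥28).

Option 1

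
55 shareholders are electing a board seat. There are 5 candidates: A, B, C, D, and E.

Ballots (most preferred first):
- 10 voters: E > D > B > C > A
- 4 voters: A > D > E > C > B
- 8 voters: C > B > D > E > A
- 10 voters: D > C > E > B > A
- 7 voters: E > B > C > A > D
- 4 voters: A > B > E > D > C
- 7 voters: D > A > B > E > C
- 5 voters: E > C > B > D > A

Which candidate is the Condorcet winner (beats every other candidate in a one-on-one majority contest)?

D

D vs A: 40–15
D vs B: 31–24
D vs C: 35–20
D vs E: 29–26
D beats every other candidate.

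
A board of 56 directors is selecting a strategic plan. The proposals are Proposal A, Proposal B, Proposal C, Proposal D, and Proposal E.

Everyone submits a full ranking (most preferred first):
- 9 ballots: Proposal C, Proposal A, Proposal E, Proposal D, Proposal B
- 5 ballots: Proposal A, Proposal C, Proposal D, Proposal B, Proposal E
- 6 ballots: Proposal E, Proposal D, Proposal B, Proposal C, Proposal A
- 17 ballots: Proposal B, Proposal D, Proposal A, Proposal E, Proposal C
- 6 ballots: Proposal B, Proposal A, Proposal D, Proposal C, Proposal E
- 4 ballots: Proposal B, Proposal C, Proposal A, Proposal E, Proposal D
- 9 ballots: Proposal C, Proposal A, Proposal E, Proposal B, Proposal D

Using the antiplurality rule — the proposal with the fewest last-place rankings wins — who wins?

Proposal A

Last-place votes: Proposal A 6, Proposal B 9, Proposal C 17, Proposal D 13, Proposal E 11.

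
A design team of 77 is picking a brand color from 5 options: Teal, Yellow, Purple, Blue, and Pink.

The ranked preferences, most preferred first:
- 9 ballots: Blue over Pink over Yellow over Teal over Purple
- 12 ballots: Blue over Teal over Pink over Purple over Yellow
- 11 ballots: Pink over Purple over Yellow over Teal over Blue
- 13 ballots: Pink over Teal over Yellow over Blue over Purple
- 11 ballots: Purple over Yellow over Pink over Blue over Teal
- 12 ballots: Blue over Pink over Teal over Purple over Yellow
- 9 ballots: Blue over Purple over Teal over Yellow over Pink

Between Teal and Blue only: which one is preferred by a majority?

Blue

Teal is ranked above Blue on 24 ballots; Blue above Teal on 53.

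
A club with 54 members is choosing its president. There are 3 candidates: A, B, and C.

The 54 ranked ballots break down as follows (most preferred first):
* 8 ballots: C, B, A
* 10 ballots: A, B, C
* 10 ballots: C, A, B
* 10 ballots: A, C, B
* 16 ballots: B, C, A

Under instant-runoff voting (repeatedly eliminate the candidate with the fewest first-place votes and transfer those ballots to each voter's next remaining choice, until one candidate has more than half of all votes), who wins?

C

Round 1: A 20, B 16, C 18. B eliminated.
Round 2: A 20, C 34. C has a majority (≥28).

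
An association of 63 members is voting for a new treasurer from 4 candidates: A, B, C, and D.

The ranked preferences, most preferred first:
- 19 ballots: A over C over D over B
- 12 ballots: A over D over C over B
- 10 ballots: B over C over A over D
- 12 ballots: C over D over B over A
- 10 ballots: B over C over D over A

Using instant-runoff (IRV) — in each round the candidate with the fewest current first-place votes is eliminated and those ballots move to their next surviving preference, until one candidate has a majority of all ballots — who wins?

B

Round 1: A 31, B 20, C 12, D 0. D eliminated.
Round 2: A 31, B 20, C 12. C eliminated.
Round 3: A 31, B 32. B has a majority (≥32).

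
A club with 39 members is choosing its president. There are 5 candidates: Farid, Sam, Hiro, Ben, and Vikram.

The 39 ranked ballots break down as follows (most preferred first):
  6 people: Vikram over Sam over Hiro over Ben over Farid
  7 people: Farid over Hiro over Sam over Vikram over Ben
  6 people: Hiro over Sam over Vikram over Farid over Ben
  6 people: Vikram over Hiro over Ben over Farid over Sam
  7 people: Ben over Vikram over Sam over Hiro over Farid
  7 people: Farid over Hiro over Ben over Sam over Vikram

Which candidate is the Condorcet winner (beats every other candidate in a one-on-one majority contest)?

Hiro vs Farid: 25–14
Hiro vs Sam: 26–13
Hiro vs Ben: 32–7
Hiro vs Vikram: 20–19
Hiro beats every other candidate.

Hiro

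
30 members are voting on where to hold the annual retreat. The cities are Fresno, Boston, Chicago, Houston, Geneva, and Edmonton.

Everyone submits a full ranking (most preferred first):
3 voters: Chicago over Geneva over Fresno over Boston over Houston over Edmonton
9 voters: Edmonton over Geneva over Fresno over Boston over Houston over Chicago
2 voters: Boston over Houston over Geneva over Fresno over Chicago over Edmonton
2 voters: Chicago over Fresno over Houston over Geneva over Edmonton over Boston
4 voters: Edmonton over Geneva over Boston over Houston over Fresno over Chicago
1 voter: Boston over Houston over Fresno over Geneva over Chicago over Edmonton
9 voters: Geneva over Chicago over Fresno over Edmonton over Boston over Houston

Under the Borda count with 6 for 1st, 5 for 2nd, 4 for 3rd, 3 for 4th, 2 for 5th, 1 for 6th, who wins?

Geneva

Fresno: 3×4 + 9×4 + 2×3 + 2×5 + 4×2 + 1×4 + 9×4 = 112
Boston: 3×3 + 9×3 + 2×6 + 2×1 + 4×4 + 1×6 + 9×2 = 90
Chicago: 3×6 + 9×1 + 2×2 + 2×6 + 4×1 + 1×2 + 9×5 = 94
Houston: 3×2 + 9×2 + 2×5 + 2×4 + 4×3 + 1×5 + 9×1 = 68
Geneva: 3×5 + 9×5 + 2×4 + 2×3 + 4×5 + 1×3 + 9×6 = 151
Edmonton: 3×1 + 9×6 + 2×1 + 2×2 + 4×6 + 1×1 + 9×3 = 115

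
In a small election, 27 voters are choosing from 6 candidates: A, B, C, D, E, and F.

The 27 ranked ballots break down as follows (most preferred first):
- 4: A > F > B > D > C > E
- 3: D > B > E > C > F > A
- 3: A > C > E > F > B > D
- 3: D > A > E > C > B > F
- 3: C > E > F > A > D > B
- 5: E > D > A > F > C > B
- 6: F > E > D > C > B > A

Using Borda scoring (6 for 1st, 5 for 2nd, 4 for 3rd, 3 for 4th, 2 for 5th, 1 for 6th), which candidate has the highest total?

E

A: 4×6 + 3×1 + 3×6 + 3×5 + 3×3 + 5×4 + 6×1 = 95
B: 4×4 + 3×5 + 3×2 + 3×2 + 3×1 + 5×1 + 6×2 = 63
C: 4×2 + 3×3 + 3×5 + 3×3 + 3×6 + 5×2 + 6×3 = 87
D: 4×3 + 3×6 + 3×1 + 3×6 + 3×2 + 5×5 + 6×4 = 106
E: 4×1 + 3×4 + 3×4 + 3×4 + 3×5 + 5×6 + 6×5 = 115
F: 4×5 + 3×2 + 3×3 + 3×1 + 3×4 + 5×3 + 6×6 = 101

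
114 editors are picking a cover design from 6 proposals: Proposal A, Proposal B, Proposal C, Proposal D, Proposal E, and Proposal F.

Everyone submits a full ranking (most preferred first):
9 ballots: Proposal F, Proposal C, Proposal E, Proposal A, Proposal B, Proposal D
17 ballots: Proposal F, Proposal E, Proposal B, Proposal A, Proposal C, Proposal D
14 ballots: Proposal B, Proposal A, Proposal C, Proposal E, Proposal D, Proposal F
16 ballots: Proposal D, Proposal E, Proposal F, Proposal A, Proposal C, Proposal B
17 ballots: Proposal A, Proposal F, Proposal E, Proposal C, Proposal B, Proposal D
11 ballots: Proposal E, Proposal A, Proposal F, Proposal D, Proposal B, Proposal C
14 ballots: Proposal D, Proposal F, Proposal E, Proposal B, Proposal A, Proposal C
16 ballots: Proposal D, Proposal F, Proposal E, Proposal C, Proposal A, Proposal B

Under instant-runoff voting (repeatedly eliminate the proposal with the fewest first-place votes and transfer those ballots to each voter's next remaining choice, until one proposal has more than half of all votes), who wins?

Proposal A

Round 1: Proposal A 17, Proposal B 14, Proposal C 0, Proposal D 46, Proposal E 11, Proposal F 26. Proposal C eliminated.
Round 2: Proposal A 17, Proposal B 14, Proposal D 46, Proposal E 11, Proposal F 26. Proposal E eliminated.
Round 3: Proposal A 28, Proposal B 14, Proposal D 46, Proposal F 26. Proposal B eliminated.
Round 4: Proposal A 42, Proposal D 46, Proposal F 26. Proposal F eliminated.
Round 5: Proposal A 68, Proposal D 46. Proposal A has a majority (≥58).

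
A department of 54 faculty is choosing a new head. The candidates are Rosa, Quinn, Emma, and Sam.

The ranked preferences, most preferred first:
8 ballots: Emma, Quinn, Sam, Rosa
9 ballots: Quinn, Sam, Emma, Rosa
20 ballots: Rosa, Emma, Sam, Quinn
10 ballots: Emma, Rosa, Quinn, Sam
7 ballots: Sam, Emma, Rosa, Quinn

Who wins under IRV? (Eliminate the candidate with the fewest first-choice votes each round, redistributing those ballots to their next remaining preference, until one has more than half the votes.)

Emma

Round 1: Rosa 20, Quinn 9, Emma 18, Sam 7. Sam eliminated.
Round 2: Rosa 20, Quinn 9, Emma 25. Quinn eliminated.
Round 3: Rosa 20, Emma 34. Emma has a majority (≥28).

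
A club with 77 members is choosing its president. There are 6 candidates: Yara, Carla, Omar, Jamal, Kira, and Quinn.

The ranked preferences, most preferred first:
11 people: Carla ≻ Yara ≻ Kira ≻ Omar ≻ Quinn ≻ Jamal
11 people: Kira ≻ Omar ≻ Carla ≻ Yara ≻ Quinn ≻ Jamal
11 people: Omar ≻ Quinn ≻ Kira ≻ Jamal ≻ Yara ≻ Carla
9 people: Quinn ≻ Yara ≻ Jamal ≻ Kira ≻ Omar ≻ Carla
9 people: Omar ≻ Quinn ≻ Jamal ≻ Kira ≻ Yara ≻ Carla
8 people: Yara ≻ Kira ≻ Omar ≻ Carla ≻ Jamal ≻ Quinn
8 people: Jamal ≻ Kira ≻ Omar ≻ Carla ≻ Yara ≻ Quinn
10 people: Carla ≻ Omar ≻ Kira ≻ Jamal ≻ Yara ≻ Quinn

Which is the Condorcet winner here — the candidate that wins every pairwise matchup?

Kira vs Yara: 49–28
Kira vs Carla: 56–21
Kira vs Omar: 47–30
Kira vs Jamal: 51–26
Kira vs Quinn: 48–29
Kira beats every other candidate.

Kira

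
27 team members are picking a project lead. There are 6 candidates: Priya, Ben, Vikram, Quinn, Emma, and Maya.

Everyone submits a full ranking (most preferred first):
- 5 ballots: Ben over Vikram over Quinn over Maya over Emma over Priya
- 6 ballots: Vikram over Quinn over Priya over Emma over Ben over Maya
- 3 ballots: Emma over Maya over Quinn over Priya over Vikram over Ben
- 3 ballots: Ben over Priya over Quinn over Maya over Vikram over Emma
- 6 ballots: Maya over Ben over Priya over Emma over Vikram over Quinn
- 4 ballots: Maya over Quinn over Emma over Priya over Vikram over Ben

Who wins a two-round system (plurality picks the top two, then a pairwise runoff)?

Ben

Round 1 first-place votes: Priya 0, Ben 8, Vikram 6, Quinn 0, Emma 3, Maya 10. Maya and Ben advance.
Runoff: Maya is ranked above Ben on 13 ballots, Ben above Maya on 14.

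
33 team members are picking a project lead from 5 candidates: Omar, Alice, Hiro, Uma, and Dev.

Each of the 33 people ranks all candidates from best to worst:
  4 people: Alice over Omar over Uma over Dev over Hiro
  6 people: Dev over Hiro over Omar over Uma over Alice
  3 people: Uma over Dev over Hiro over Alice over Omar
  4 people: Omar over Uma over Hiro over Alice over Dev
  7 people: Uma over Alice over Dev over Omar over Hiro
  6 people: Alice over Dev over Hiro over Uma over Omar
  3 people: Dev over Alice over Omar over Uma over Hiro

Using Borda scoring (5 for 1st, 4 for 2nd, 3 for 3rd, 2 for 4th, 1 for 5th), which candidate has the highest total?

Omar: 4×4 + 6×3 + 3×1 + 4×5 + 7×2 + 6×1 + 3×3 = 86
Alice: 4×5 + 6×1 + 3×2 + 4×2 + 7×4 + 6×5 + 3×4 = 110
Hiro: 4×1 + 6×4 + 3×3 + 4×3 + 7×1 + 6×3 + 3×1 = 77
Uma: 4×3 + 6×2 + 3×5 + 4×4 + 7×5 + 6×2 + 3×2 = 108
Dev: 4×2 + 6×5 + 3×4 + 4×1 + 7×3 + 6×4 + 3×5 = 114

Dev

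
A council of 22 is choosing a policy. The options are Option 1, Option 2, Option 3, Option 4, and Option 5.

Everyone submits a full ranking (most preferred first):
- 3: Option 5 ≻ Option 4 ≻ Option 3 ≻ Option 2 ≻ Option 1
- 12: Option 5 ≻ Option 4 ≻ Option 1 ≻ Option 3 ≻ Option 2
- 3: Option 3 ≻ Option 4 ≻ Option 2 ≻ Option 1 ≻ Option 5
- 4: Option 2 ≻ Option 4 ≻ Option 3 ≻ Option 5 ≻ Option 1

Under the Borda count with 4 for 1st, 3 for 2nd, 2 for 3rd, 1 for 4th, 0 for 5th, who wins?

Option 4

Option 1: 3×0 + 12×2 + 3×1 + 4×0 = 27
Option 2: 3×1 + 12×0 + 3×2 + 4×4 = 25
Option 3: 3×2 + 12×1 + 3×4 + 4×2 = 38
Option 4: 3×3 + 12×3 + 3×3 + 4×3 = 66
Option 5: 3×4 + 12×4 + 3×0 + 4×1 = 64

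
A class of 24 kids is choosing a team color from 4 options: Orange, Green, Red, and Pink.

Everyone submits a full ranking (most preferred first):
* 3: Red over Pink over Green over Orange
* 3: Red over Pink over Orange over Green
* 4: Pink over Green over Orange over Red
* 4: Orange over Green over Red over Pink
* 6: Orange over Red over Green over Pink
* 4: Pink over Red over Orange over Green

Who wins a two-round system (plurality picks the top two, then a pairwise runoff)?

Round 1 first-place votes: Orange 10, Green 0, Red 6, Pink 8. Orange and Pink advance.
Runoff: Orange is ranked above Pink on 10 ballots, Pink above Orange on 14.

Pink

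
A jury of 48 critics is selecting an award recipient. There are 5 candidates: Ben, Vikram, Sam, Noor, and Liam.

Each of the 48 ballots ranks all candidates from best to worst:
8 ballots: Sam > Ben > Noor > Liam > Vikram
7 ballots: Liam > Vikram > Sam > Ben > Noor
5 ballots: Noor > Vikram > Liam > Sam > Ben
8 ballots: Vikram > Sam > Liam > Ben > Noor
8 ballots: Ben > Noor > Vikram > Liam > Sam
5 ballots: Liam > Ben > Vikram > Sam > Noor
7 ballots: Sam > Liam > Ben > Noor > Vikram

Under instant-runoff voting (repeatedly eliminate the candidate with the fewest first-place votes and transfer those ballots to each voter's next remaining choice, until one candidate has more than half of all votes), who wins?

Round 1: Ben 8, Vikram 8, Sam 15, Noor 5, Liam 12. Noor eliminated.
Round 2: Ben 8, Vikram 13, Sam 15, Liam 12. Ben eliminated.
Round 3: Vikram 21, Sam 15, Liam 12. Liam eliminated.
Round 4: Vikram 33, Sam 15. Vikram has a majority (≥25).

Vikram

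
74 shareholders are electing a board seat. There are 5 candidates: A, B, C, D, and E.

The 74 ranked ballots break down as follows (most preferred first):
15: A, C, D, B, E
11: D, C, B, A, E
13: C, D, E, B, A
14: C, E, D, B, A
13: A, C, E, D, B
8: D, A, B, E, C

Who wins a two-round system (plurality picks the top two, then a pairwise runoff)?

C

Round 1 first-place votes: A 28, B 0, C 27, D 19, E 0. A and C advance.
Runoff: A is ranked above C on 36 ballots, C above A on 38.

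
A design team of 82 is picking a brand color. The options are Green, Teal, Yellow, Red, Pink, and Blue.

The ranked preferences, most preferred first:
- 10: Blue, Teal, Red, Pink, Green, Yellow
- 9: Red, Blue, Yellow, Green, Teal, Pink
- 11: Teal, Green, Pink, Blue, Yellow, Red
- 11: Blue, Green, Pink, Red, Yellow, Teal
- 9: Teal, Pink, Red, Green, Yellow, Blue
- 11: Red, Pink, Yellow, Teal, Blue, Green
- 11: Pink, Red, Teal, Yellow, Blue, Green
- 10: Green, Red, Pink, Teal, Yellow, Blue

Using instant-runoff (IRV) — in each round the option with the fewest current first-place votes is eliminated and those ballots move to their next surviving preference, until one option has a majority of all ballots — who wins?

Round 1: Green 10, Teal 20, Yellow 0, Red 20, Pink 11, Blue 21. Yellow eliminated.
Round 2: Green 10, Teal 20, Red 20, Pink 11, Blue 21. Green eliminated.
Round 3: Teal 20, Red 30, Pink 11, Blue 21. Pink eliminated.
Round 4: Teal 20, Red 41, Blue 21. Teal eliminated.
Round 5: Red 50, Blue 32. Red has a majority (≥42).

Red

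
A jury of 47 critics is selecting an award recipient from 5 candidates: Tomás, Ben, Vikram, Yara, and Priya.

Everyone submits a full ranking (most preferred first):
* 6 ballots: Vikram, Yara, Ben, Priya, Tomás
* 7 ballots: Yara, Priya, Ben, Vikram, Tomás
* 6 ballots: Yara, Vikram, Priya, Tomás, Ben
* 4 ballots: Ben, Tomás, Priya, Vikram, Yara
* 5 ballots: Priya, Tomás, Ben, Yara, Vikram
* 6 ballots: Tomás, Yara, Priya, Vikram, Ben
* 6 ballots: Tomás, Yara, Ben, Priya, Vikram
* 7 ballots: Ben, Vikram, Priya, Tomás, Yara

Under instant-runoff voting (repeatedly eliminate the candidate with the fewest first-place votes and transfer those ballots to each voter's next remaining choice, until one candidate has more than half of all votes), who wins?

Tomás

Round 1: Tomás 12, Ben 11, Vikram 6, Yara 13, Priya 5. Priya eliminated.
Round 2: Tomás 17, Ben 11, Vikram 6, Yara 13. Vikram eliminated.
Round 3: Tomás 17, Ben 11, Yara 19. Ben eliminated.
Round 4: Tomás 28, Yara 19. Tomás has a majority (≥24).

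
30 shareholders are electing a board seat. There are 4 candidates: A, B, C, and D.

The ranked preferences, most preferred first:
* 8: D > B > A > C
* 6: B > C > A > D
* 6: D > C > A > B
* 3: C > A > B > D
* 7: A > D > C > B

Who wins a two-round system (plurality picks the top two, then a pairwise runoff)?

Round 1 first-place votes: A 7, B 6, C 3, D 14. D and A advance.
Runoff: D is ranked above A on 14 ballots, A above D on 16.

A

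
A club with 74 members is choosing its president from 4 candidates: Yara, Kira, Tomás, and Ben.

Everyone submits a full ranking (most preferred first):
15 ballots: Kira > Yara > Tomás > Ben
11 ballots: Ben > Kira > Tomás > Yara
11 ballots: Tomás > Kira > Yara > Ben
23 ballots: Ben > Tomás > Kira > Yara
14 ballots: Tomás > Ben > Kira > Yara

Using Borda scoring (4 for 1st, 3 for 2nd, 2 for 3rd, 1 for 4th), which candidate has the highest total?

Tomás

Yara: 15×3 + 11×1 + 11×2 + 23×1 + 14×1 = 115
Kira: 15×4 + 11×3 + 11×3 + 23×2 + 14×2 = 200
Tomás: 15×2 + 11×2 + 11×4 + 23×3 + 14×4 = 221
Ben: 15×1 + 11×4 + 11×1 + 23×4 + 14×3 = 204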